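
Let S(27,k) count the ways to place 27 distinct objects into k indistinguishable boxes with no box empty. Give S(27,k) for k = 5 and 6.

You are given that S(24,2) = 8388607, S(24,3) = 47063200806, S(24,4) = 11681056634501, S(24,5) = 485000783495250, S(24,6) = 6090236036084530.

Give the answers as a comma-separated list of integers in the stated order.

i=25: T(25,3)=8388607+3·47063200806=141197991025 | T(25,4)=47063200806+4·11681056634501=46771289738810 | T(25,5)=11681056634501+5·485000783495250=2436684974110751 | T(25,6)=485000783495250+6·6090236036084530=37026417000002430
i=26: T(26,4)=141197991025+4·46771289738810=187226356946265 | T(26,5)=46771289738810+5·2436684974110751=12230196160292565 | T(26,6)=2436684974110751+6·37026417000002430=224595186974125331
i=27: T(27,5)=187226356946265+5·12230196160292565=61338207158409090 | T(27,6)=12230196160292565+6·224595186974125331=1359801318005044551
Read S(27,5) = 61338207158409090, S(27,6) = 1359801318005044551.

61338207158409090, 1359801318005044551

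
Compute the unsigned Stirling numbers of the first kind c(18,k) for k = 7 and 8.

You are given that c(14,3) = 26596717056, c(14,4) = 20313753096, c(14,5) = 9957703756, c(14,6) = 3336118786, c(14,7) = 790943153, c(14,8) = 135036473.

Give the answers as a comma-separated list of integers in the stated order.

110228466184200, 24871845297936

i=15: T(15,4)=26596717056+14·20313753096=310989260400 | T(15,5)=20313753096+14·9957703756=159721605680 | T(15,6)=9957703756+14·3336118786=56663366760 | T(15,7)=3336118786+14·790943153=14409322928 | T(15,8)=790943153+14·135036473=2681453775
i=16: T(16,5)=310989260400+15·159721605680=2706813345600 | T(16,6)=159721605680+15·56663366760=1009672107080 | T(16,7)=56663366760+15·14409322928=272803210680 | T(16,8)=14409322928+15·2681453775=54631129553
i=17: T(17,6)=2706813345600+16·1009672107080=18861567058880 | T(17,7)=1009672107080+16·272803210680=5374523477960 | T(17,8)=272803210680+16·54631129553=1146901283528
i=18: T(18,7)=18861567058880+17·5374523477960=110228466184200 | T(18,8)=5374523477960+17·1146901283528=24871845297936
Read c(18,7) = 110228466184200, c(18,8) = 24871845297936.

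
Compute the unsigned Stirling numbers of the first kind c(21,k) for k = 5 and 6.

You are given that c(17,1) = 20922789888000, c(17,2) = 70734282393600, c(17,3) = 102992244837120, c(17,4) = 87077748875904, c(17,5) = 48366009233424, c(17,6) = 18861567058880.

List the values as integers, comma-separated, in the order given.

[18] T[18,2]:17*70734282393600+20922789888000=1223405590579200 · T[18,3]:17*102992244837120+70734282393600=1821602444624640 · T[18,4]:17*87077748875904+102992244837120=1583313975727488 · T[18,5]:17*48366009233424+87077748875904=909299905844112 · T[18,6]:17*18861567058880+48366009233424=369012649234384
[19] T[19,3]:18*1821602444624640+1223405590579200=34012249593822720 · T[19,4]:18*1583313975727488+1821602444624640=30321254007719424 · T[19,5]:18*909299905844112+1583313975727488=17950712280921504 · T[19,6]:18*369012649234384+909299905844112=7551527592063024
[20] T[20,4]:19*30321254007719424+34012249593822720=610116075740491776 · T[20,5]:19*17950712280921504+30321254007719424=371384787345228000 · T[20,6]:19*7551527592063024+17950712280921504=161429736530118960
[21] T[21,5]:20*371384787345228000+610116075740491776=8037811822645051776 · T[21,6]:20*161429736530118960+371384787345228000=3599979517947607200
Read c(21,5) = 8037811822645051776, c(21,6) = 3599979517947607200.

8037811822645051776, 3599979517947607200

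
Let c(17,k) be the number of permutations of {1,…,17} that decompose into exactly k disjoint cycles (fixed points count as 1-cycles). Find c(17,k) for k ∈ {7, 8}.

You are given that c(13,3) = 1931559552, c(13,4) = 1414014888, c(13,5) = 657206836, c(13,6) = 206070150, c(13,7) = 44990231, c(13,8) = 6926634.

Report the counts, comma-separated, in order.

5374523477960, 1146901283528

i=14: T(14,4)=1931559552+13·1414014888=20313753096 | T(14,5)=1414014888+13·657206836=9957703756 | T(14,6)=657206836+13·206070150=3336118786 | T(14,7)=206070150+13·44990231=790943153 | T(14,8)=44990231+13·6926634=135036473
i=15: T(15,5)=20313753096+14·9957703756=159721605680 | T(15,6)=9957703756+14·3336118786=56663366760 | T(15,7)=3336118786+14·790943153=14409322928 | T(15,8)=790943153+14·135036473=2681453775
i=16: T(16,6)=159721605680+15·56663366760=1009672107080 | T(16,7)=56663366760+15·14409322928=272803210680 | T(16,8)=14409322928+15·2681453775=54631129553
i=17: T(17,7)=1009672107080+16·272803210680=5374523477960 | T(17,8)=272803210680+16·54631129553=1146901283528
Read c(17,7) = 5374523477960, c(17,8) = 1146901283528.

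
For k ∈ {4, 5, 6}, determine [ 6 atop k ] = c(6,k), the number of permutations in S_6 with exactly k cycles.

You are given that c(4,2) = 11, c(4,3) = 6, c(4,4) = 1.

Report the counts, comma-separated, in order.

@5  (5,3):6·4+11→35, (5,4):1·4+6→10, (5,5):0·4+1→1
@6  (6,4):10·5+35→85, (6,5):1·5+10→15, (6,6):0·5+1→1
Read c(6,4) = 85, c(6,5) = 15, c(6,6) = 1.

85, 15, 1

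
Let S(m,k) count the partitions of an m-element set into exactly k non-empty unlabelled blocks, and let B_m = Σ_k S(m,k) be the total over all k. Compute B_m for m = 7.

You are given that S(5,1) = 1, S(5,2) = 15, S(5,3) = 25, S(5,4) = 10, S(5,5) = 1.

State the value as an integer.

877

@6  (6,1):1·1+0→1, (6,2):15·2+1→31, (6,3):25·3+15→90, (6,4):10·4+25→65, (6,5):1·5+10→15, (6,6):0·6+1→1
@7  (7,1):1·1+0→1, (7,2):31·2+1→63, (7,3):90·3+31→301, (7,4):65·4+90→350, (7,5):15·5+65→140, (7,6):1·6+15→21, (7,7):0·7+1→1
B_7 = ΣS(7,k) = 1+63+301+350+140+21+1 = 877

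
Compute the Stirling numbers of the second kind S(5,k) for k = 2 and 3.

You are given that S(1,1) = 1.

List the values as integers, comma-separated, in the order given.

15, 25

[2] T[2,1]:1*1+0=1 · T[2,2]:2*0+1=1
[3] T[3,1]:1*1+0=1 · T[3,2]:2*1+1=3 · T[3,3]:3*0+1=1
[4] T[4,1]:1*1+0=1 · T[4,2]:2*3+1=7 · T[4,3]:3*1+3=6
[5] T[5,2]:2*7+1=15 · T[5,3]:3*6+7=25
Read S(5,2) = 15, S(5,3) = 25.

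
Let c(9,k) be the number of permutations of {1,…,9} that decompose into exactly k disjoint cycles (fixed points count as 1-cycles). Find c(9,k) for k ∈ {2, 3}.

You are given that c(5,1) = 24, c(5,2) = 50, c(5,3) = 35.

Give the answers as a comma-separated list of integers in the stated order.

109584, 118124

r6: T_6,1=5×24+0=120; T_6,2=5×50+24=274; T_6,3=5×35+50=225
r7: T_7,1=6×120+0=720; T_7,2=6×274+120=1764; T_7,3=6×225+274=1624
r8: T_8,1=7×720+0=5040; T_8,2=7×1764+720=13068; T_8,3=7×1624+1764=13132
r9: T_9,2=8×13068+5040=109584; T_9,3=8×13132+13068=118124
Read c(9,2) = 109584, c(9,3) = 118124.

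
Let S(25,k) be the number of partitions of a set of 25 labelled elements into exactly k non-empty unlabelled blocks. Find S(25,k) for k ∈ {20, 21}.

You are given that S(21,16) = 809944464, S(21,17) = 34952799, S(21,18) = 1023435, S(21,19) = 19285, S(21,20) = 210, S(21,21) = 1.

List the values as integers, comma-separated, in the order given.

6220194750, 168519505

i=22: T(22,17)=809944464+17·34952799=1404142047 | T(22,18)=34952799+18·1023435=53374629 | T(22,19)=1023435+19·19285=1389850 | T(22,20)=19285+20·210=23485 | T(22,21)=210+21·1=231
i=23: T(23,18)=1404142047+18·53374629=2364885369 | T(23,19)=53374629+19·1389850=79781779 | T(23,20)=1389850+20·23485=1859550 | T(23,21)=23485+21·231=28336
i=24: T(24,19)=2364885369+19·79781779=3880739170 | T(24,20)=79781779+20·1859550=116972779 | T(24,21)=1859550+21·28336=2454606
i=25: T(25,20)=3880739170+20·116972779=6220194750 | T(25,21)=116972779+21·2454606=168519505
Read S(25,20) = 6220194750, S(25,21) = 168519505.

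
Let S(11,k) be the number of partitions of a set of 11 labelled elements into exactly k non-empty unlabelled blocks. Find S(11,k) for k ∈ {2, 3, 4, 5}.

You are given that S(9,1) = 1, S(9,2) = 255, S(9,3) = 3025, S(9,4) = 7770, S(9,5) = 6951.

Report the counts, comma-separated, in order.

1023, 28501, 145750, 246730

r10: T_10,1=1×1+0=1; T_10,2=2×255+1=511; T_10,3=3×3025+255=9330; T_10,4=4×7770+3025=34105; T_10,5=5×6951+7770=42525
r11: T_11,2=2×511+1=1023; T_11,3=3×9330+511=28501; T_11,4=4×34105+9330=145750; T_11,5=5×42525+34105=246730
Read S(11,2) = 1023, S(11,3) = 28501, S(11,4) = 145750, S(11,5) = 246730.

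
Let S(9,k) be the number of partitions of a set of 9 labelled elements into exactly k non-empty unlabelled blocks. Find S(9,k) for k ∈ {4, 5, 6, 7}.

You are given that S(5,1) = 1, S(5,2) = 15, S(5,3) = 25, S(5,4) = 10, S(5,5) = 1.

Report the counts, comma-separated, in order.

7770, 6951, 2646, 462

@6  (6,1):1·1+0→1, (6,2):15·2+1→31, (6,3):25·3+15→90, (6,4):10·4+25→65, (6,5):1·5+10→15, (6,6):0·6+1→1
@7  (7,2):31·2+1→63, (7,3):90·3+31→301, (7,4):65·4+90→350, (7,5):15·5+65→140, (7,6):1·6+15→21, (7,7):0·7+1→1
@8  (8,3):301·3+63→966, (8,4):350·4+301→1701, (8,5):140·5+350→1050, (8,6):21·6+140→266, (8,7):1·7+21→28
@9  (9,4):1701·4+966→7770, (9,5):1050·5+1701→6951, (9,6):266·6+1050→2646, (9,7):28·7+266→462
Read S(9,4) = 7770, S(9,5) = 6951, S(9,6) = 2646, S(9,7) = 462.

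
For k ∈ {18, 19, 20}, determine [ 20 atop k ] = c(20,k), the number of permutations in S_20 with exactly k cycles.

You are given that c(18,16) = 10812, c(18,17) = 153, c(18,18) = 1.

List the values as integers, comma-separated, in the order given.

16815, 190, 1

[19] T[19,17]:18*153+10812=13566 · T[19,18]:18*1+153=171 · T[19,19]:18*0+1=1
[20] T[20,18]:19*171+13566=16815 · T[20,19]:19*1+171=190 · T[20,20]:19*0+1=1
Read c(20,18) = 16815, c(20,19) = 190, c(20,20) = 1.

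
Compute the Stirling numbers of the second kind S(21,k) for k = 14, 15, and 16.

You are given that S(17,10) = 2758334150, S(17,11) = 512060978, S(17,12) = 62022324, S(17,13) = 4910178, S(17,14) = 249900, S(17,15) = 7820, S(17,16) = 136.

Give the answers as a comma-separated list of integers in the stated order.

149304004500, 13087462580, 809944464

r18: T_18,11=11×512060978+2758334150=8391004908; T_18,12=12×62022324+512060978=1256328866; T_18,13=13×4910178+62022324=125854638; T_18,14=14×249900+4910178=8408778; T_18,15=15×7820+249900=367200; T_18,16=16×136+7820=9996
r19: T_19,12=12×1256328866+8391004908=23466951300; T_19,13=13×125854638+1256328866=2892439160; T_19,14=14×8408778+125854638=243577530; T_19,15=15×367200+8408778=13916778; T_19,16=16×9996+367200=527136
r20: T_20,13=13×2892439160+23466951300=61068660380; T_20,14=14×243577530+2892439160=6302524580; T_20,15=15×13916778+243577530=452329200; T_20,16=16×527136+13916778=22350954
r21: T_21,14=14×6302524580+61068660380=149304004500; T_21,15=15×452329200+6302524580=13087462580; T_21,16=16×22350954+452329200=809944464
Read S(21,14) = 149304004500, S(21,15) = 13087462580, S(21,16) = 809944464.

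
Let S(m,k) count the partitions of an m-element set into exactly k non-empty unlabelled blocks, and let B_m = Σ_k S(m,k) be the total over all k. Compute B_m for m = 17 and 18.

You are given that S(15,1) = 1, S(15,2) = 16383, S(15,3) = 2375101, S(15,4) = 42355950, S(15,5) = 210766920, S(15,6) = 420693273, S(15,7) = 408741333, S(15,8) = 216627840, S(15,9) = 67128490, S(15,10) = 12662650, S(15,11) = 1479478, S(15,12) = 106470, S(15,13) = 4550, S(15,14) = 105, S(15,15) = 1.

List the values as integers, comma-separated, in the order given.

@16  (16,1):1·1+0→1, (16,2):16383·2+1→32767, (16,3):2375101·3+16383→7141686, (16,4):42355950·4+2375101→171798901, (16,5):210766920·5+42355950→1096190550, (16,6):420693273·6+210766920→2734926558, (16,7):408741333·7+420693273→3281882604, (16,8):216627840·8+408741333→2141764053, (16,9):67128490·9+216627840→820784250, (16,10):12662650·10+67128490→193754990, (16,11):1479478·11+12662650→28936908, (16,12):106470·12+1479478→2757118, (16,13):4550·13+106470→165620, (16,14):105·14+4550→6020, (16,15):1·15+105→120, (16,16):0·16+1→1
@17  (17,1):1·1+0→1, (17,2):32767·2+1→65535, (17,3):7141686·3+32767→21457825, (17,4):171798901·4+7141686→694337290, (17,5):1096190550·5+171798901→5652751651, (17,6):2734926558·6+1096190550→17505749898, (17,7):3281882604·7+2734926558→25708104786, (17,8):2141764053·8+3281882604→20415995028, (17,9):820784250·9+2141764053→9528822303, (17,10):193754990·10+820784250→2758334150, (17,11):28936908·11+193754990→512060978, (17,12):2757118·12+28936908→62022324, (17,13):165620·13+2757118→4910178, (17,14):6020·14+165620→249900, (17,15):120·15+6020→7820, (17,16):1·16+120→136, (17,17):0·17+1→1
@18  (18,1):1·1+0→1, (18,2):65535·2+1→131071, (18,3):21457825·3+65535→64439010, (18,4):694337290·4+21457825→2798806985, (18,5):5652751651·5+694337290→28958095545, (18,6):17505749898·6+5652751651→110687251039, (18,7):25708104786·7+17505749898→197462483400, (18,8):20415995028·8+25708104786→189036065010, (18,9):9528822303·9+20415995028→106175395755, (18,10):2758334150·10+9528822303→37112163803, (18,11):512060978·11+2758334150→8391004908, (18,12):62022324·12+512060978→1256328866, (18,13):4910178·13+62022324→125854638, (18,14):249900·14+4910178→8408778, (18,15):7820·15+249900→367200, (18,16):136·16+7820→9996, (18,17):1·17+136→153, (18,18):0·18+1→1
B_17 = ΣS(17,k) = 1+65535+21457825+694337290+5652751651+17505749898+25708104786+20415995028+9528822303+2758334150+512060978+62022324+4910178+249900+7820+136+1 = 82864869804
B_18 = ΣS(18,k) = 1+131071+64439010+2798806985+28958095545+110687251039+197462483400+189036065010+106175395755+37112163803+8391004908+1256328866+125854638+8408778+367200+9996+153+1 = 682076806159

82864869804, 682076806159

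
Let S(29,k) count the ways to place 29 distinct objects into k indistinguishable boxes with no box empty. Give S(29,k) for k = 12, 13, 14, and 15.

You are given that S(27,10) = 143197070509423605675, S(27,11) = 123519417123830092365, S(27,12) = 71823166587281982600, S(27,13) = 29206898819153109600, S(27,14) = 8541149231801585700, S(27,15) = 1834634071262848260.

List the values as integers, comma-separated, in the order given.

[28] T[28,11]:11*123519417123830092365+143197070509423605675=1501910658871554621690 · T[28,12]:12*71823166587281982600+123519417123830092365=985397416171213883565 · T[28,13]:13*29206898819153109600+71823166587281982600=451512851236272407400 · T[28,14]:14*8541149231801585700+29206898819153109600=148782988064375309400 · T[28,15]:15*1834634071262848260+8541149231801585700=36060660300744309600
[29] T[29,12]:12*985397416171213883565+1501910658871554621690=13326679652926121224470 · T[29,13]:13*451512851236272407400+985397416171213883565=6855064482242755179765 · T[29,14]:14*148782988064375309400+451512851236272407400=2534474684137526739000 · T[29,15]:15*36060660300744309600+148782988064375309400=689692892575539953400
Read S(29,12) = 13326679652926121224470, S(29,13) = 6855064482242755179765, S(29,14) = 2534474684137526739000, S(29,15) = 689692892575539953400.

13326679652926121224470, 6855064482242755179765, 2534474684137526739000, 689692892575539953400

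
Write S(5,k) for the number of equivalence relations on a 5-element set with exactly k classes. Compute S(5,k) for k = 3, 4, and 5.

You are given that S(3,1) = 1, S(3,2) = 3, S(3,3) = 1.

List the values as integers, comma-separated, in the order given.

25, 10, 1

i=4: T(4,2)=1+2·3=7 | T(4,3)=3+3·1=6 | T(4,4)=1+4·0=1
i=5: T(5,3)=7+3·6=25 | T(5,4)=6+4·1=10 | T(5,5)=1+5·0=1
Read S(5,3) = 25, S(5,4) = 10, S(5,5) = 1.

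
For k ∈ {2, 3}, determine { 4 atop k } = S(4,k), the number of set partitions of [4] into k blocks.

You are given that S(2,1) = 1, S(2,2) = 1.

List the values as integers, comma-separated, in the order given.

7, 6

i=3: T(3,1)=0+1·1=1 | T(3,2)=1+2·1=3 | T(3,3)=1+3·0=1
i=4: T(4,2)=1+2·3=7 | T(4,3)=3+3·1=6
Read S(4,2) = 7, S(4,3) = 6.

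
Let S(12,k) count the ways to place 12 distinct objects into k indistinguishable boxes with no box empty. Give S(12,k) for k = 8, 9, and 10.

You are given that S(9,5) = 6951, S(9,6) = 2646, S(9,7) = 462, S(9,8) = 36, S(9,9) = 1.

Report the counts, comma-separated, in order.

@10  (10,6):2646·6+6951→22827, (10,7):462·7+2646→5880, (10,8):36·8+462→750, (10,9):1·9+36→45, (10,10):0·10+1→1
@11  (11,7):5880·7+22827→63987, (11,8):750·8+5880→11880, (11,9):45·9+750→1155, (11,10):1·10+45→55
@12  (12,8):11880·8+63987→159027, (12,9):1155·9+11880→22275, (12,10):55·10+1155→1705
Read S(12,8) = 159027, S(12,9) = 22275, S(12,10) = 1705.

159027, 22275, 1705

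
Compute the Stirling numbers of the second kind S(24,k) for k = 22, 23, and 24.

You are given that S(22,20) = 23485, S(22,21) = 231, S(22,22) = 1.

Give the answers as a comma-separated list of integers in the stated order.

@23  (23,21):231·21+23485→28336, (23,22):1·22+231→253, (23,23):0·23+1→1
@24  (24,22):253·22+28336→33902, (24,23):1·23+253→276, (24,24):0·24+1→1
Read S(24,22) = 33902, S(24,23) = 276, S(24,24) = 1.

33902, 276, 1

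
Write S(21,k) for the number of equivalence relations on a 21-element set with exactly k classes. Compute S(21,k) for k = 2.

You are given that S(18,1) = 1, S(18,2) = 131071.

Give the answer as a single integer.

row 19: T[19][1]=1·1+0=1  T[19][2]=2·131071+1=262143
row 20: T[20][1]=1·1+0=1  T[20][2]=2·262143+1=524287
row 21: T[21][2]=2·524287+1=1048575
Read S(21,2) = 1048575.

1048575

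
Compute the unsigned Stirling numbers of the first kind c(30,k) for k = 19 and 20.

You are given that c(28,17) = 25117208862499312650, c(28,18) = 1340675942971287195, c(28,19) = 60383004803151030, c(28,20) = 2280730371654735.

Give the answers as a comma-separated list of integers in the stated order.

r29: T_29,18=28×1340675942971287195+25117208862499312650=62656135265695354110; T_29,19=28×60383004803151030+1340675942971287195=3031400077459516035; T_29,20=28×2280730371654735+60383004803151030=124243455209483610
r30: T_30,19=29×3031400077459516035+62656135265695354110=150566737512021319125; T_30,20=29×124243455209483610+3031400077459516035=6634460278534540725
Read c(30,19) = 150566737512021319125, c(30,20) = 6634460278534540725.

150566737512021319125, 6634460278534540725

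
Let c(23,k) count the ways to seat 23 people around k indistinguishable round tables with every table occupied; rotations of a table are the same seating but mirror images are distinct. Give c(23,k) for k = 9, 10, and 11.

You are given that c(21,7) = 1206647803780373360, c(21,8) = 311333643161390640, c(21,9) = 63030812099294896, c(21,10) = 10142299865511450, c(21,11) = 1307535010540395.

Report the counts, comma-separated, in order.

43714229649594412832, 7707401101297361068, 1103230881185949736

i=22: T(22,8)=1206647803780373360+21·311333643161390640=7744654310169576800 | T(22,9)=311333643161390640+21·63030812099294896=1634980697246583456 | T(22,10)=63030812099294896+21·10142299865511450=276019109275035346 | T(22,11)=10142299865511450+21·1307535010540395=37600535086859745
i=23: T(23,9)=7744654310169576800+22·1634980697246583456=43714229649594412832 | T(23,10)=1634980697246583456+22·276019109275035346=7707401101297361068 | T(23,11)=276019109275035346+22·37600535086859745=1103230881185949736
Read c(23,9) = 43714229649594412832, c(23,10) = 7707401101297361068, c(23,11) = 1103230881185949736.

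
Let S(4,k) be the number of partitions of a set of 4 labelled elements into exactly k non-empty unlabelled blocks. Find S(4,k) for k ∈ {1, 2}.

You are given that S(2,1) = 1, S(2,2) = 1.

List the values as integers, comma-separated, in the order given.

r3: T_3,1=1×1+0=1; T_3,2=2×1+1=3
r4: T_4,1=1×1+0=1; T_4,2=2×3+1=7
Read S(4,1) = 1, S(4,2) = 7.

1, 7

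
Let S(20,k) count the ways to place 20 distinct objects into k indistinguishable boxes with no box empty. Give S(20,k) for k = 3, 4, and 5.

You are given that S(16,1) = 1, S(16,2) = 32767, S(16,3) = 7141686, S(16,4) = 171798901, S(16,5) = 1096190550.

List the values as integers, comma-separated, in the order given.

row 17: T[17][1]=1·1+0=1  T[17][2]=2·32767+1=65535  T[17][3]=3·7141686+32767=21457825  T[17][4]=4·171798901+7141686=694337290  T[17][5]=5·1096190550+171798901=5652751651
row 18: T[18][1]=1·1+0=1  T[18][2]=2·65535+1=131071  T[18][3]=3·21457825+65535=64439010  T[18][4]=4·694337290+21457825=2798806985  T[18][5]=5·5652751651+694337290=28958095545
row 19: T[19][2]=2·131071+1=262143  T[19][3]=3·64439010+131071=193448101  T[19][4]=4·2798806985+64439010=11259666950  T[19][5]=5·28958095545+2798806985=147589284710
row 20: T[20][3]=3·193448101+262143=580606446  T[20][4]=4·11259666950+193448101=45232115901  T[20][5]=5·147589284710+11259666950=749206090500
Read S(20,3) = 580606446, S(20,4) = 45232115901, S(20,5) = 749206090500.

580606446, 45232115901, 749206090500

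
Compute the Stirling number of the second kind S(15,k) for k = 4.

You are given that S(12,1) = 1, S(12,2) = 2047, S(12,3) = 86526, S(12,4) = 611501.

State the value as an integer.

[13] T[13,2]:2*2047+1=4095 · T[13,3]:3*86526+2047=261625 · T[13,4]:4*611501+86526=2532530
[14] T[14,3]:3*261625+4095=788970 · T[14,4]:4*2532530+261625=10391745
[15] T[15,4]:4*10391745+788970=42355950
Read S(15,4) = 42355950.

42355950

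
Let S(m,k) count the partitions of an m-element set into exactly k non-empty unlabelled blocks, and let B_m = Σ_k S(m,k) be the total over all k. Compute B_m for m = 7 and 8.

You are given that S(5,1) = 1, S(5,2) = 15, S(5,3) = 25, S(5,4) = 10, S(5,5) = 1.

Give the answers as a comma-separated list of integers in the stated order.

877, 4140

@6  (6,1):1·1+0→1, (6,2):15·2+1→31, (6,3):25·3+15→90, (6,4):10·4+25→65, (6,5):1·5+10→15, (6,6):0·6+1→1
@7  (7,1):1·1+0→1, (7,2):31·2+1→63, (7,3):90·3+31→301, (7,4):65·4+90→350, (7,5):15·5+65→140, (7,6):1·6+15→21, (7,7):0·7+1→1
@8  (8,1):1·1+0→1, (8,2):63·2+1→127, (8,3):301·3+63→966, (8,4):350·4+301→1701, (8,5):140·5+350→1050, (8,6):21·6+140→266, (8,7):1·7+21→28, (8,8):0·8+1→1
B_7 = ΣS(7,k) = 1+63+301+350+140+21+1 = 877
B_8 = ΣS(8,k) = 1+127+966+1701+1050+266+28+1 = 4140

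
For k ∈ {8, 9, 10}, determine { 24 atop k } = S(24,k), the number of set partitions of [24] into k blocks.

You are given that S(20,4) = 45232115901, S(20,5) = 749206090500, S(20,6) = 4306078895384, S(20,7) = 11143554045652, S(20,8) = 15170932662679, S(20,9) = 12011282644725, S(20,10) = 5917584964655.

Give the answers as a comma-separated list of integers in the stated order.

82318282158320505, 120622574326072500, 108254081784931500

@21  (21,5):749206090500·5+45232115901→3791262568401, (21,6):4306078895384·6+749206090500→26585679462804, (21,7):11143554045652·7+4306078895384→82310957214948, (21,8):15170932662679·8+11143554045652→132511015347084, (21,9):12011282644725·9+15170932662679→123272476465204, (21,10):5917584964655·10+12011282644725→71187132291275
@22  (22,6):26585679462804·6+3791262568401→163305339345225, (22,7):82310957214948·7+26585679462804→602762379967440, (22,8):132511015347084·8+82310957214948→1142399079991620, (22,9):123272476465204·9+132511015347084→1241963303533920, (22,10):71187132291275·10+123272476465204→835143799377954
@23  (23,7):602762379967440·7+163305339345225→4382641999117305, (23,8):1142399079991620·8+602762379967440→9741955019900400, (23,9):1241963303533920·9+1142399079991620→12320068811796900, (23,10):835143799377954·10+1241963303533920→9593401297313460
@24  (24,8):9741955019900400·8+4382641999117305→82318282158320505, (24,9):12320068811796900·9+9741955019900400→120622574326072500, (24,10):9593401297313460·10+12320068811796900→108254081784931500
Read S(24,8) = 82318282158320505, S(24,9) = 120622574326072500, S(24,10) = 108254081784931500.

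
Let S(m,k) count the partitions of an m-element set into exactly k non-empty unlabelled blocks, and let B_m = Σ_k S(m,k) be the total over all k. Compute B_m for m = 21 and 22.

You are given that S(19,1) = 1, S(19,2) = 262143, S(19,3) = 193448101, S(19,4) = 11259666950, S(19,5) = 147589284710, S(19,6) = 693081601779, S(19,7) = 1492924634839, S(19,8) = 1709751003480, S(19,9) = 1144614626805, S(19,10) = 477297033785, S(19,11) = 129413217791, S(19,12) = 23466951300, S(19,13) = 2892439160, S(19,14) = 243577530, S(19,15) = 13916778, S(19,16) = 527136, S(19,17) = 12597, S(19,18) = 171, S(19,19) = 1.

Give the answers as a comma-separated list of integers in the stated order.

474869816156751, 4506715738447323

i=20: T(20,1)=0+1·1=1 | T(20,2)=1+2·262143=524287 | T(20,3)=262143+3·193448101=580606446 | T(20,4)=193448101+4·11259666950=45232115901 | T(20,5)=11259666950+5·147589284710=749206090500 | T(20,6)=147589284710+6·693081601779=4306078895384 | T(20,7)=693081601779+7·1492924634839=11143554045652 | T(20,8)=1492924634839+8·1709751003480=15170932662679 | T(20,9)=1709751003480+9·1144614626805=12011282644725 | T(20,10)=1144614626805+10·477297033785=5917584964655 | T(20,11)=477297033785+11·129413217791=1900842429486 | T(20,12)=129413217791+12·23466951300=411016633391 | T(20,13)=23466951300+13·2892439160=61068660380 | T(20,14)=2892439160+14·243577530=6302524580 | T(20,15)=243577530+15·13916778=452329200 | T(20,16)=13916778+16·527136=22350954 | T(20,17)=527136+17·12597=741285 | T(20,18)=12597+18·171=15675 | T(20,19)=171+19·1=190 | T(20,20)=1+20·0=1
i=21: T(21,1)=0+1·1=1 | T(21,2)=1+2·524287=1048575 | T(21,3)=524287+3·580606446=1742343625 | T(21,4)=580606446+4·45232115901=181509070050 | T(21,5)=45232115901+5·749206090500=3791262568401 | T(21,6)=749206090500+6·4306078895384=26585679462804 | T(21,7)=4306078895384+7·11143554045652=82310957214948 | T(21,8)=11143554045652+8·15170932662679=132511015347084 | T(21,9)=15170932662679+9·12011282644725=123272476465204 | T(21,10)=12011282644725+10·5917584964655=71187132291275 | T(21,11)=5917584964655+11·1900842429486=26826851689001 | T(21,12)=1900842429486+12·411016633391=6833042030178 | T(21,13)=411016633391+13·61068660380=1204909218331 | T(21,14)=61068660380+14·6302524580=149304004500 | T(21,15)=6302524580+15·452329200=13087462580 | T(21,16)=452329200+16·22350954=809944464 | T(21,17)=22350954+17·741285=34952799 | T(21,18)=741285+18·15675=1023435 | T(21,19)=15675+19·190=19285 | T(21,20)=190+20·1=210 | T(21,21)=1+21·0=1
i=22: T(22,1)=0+1·1=1 | T(22,2)=1+2·1048575=2097151 | T(22,3)=1048575+3·1742343625=5228079450 | T(22,4)=1742343625+4·181509070050=727778623825 | T(22,5)=181509070050+5·3791262568401=19137821912055 | T(22,6)=3791262568401+6·26585679462804=163305339345225 | T(22,7)=26585679462804+7·82310957214948=602762379967440 | T(22,8)=82310957214948+8·132511015347084=1142399079991620 | T(22,9)=132511015347084+9·123272476465204=1241963303533920 | T(22,10)=123272476465204+10·71187132291275=835143799377954 | T(22,11)=71187132291275+11·26826851689001=366282500870286 | T(22,12)=26826851689001+12·6833042030178=108823356051137 | T(22,13)=6833042030178+13·1204909218331=22496861868481 | T(22,14)=1204909218331+14·149304004500=3295165281331 | T(22,15)=149304004500+15·13087462580=345615943200 | T(22,16)=13087462580+16·809944464=26046574004 | T(22,17)=809944464+17·34952799=1404142047 | T(22,18)=34952799+18·1023435=53374629 | T(22,19)=1023435+19·19285=1389850 | T(22,20)=19285+20·210=23485 | T(22,21)=210+21·1=231 | T(22,22)=1+22·0=1
B_21 = ΣS(21,k) = 1+1048575+1742343625+181509070050+3791262568401+26585679462804+82310957214948+132511015347084+123272476465204+71187132291275+26826851689001+6833042030178+1204909218331+149304004500+13087462580+809944464+34952799+1023435+19285+210+1 = 474869816156751
B_22 = ΣS(22,k) = 1+2097151+5228079450+727778623825+19137821912055+163305339345225+602762379967440+1142399079991620+1241963303533920+835143799377954+366282500870286+108823356051137+22496861868481+3295165281331+345615943200+26046574004+1404142047+53374629+1389850+23485+231+1 = 4506715738447323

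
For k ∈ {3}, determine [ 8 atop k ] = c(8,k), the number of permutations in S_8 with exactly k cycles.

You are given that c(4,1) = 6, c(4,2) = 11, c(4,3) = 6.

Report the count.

13132

i=5: T(5,1)=0+4·6=24 | T(5,2)=6+4·11=50 | T(5,3)=11+4·6=35
i=6: T(6,1)=0+5·24=120 | T(6,2)=24+5·50=274 | T(6,3)=50+5·35=225
i=7: T(7,2)=120+6·274=1764 | T(7,3)=274+6·225=1624
i=8: T(8,3)=1764+7·1624=13132
Read c(8,3) = 13132.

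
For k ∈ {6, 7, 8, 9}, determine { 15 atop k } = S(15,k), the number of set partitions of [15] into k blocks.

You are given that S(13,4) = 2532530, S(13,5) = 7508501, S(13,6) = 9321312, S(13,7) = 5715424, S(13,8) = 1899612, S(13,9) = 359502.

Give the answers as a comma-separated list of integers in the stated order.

i=14: T(14,5)=2532530+5·7508501=40075035 | T(14,6)=7508501+6·9321312=63436373 | T(14,7)=9321312+7·5715424=49329280 | T(14,8)=5715424+8·1899612=20912320 | T(14,9)=1899612+9·359502=5135130
i=15: T(15,6)=40075035+6·63436373=420693273 | T(15,7)=63436373+7·49329280=408741333 | T(15,8)=49329280+8·20912320=216627840 | T(15,9)=20912320+9·5135130=67128490
Read S(15,6) = 420693273, S(15,7) = 408741333, S(15,8) = 216627840, S(15,9) = 67128490.

420693273, 408741333, 216627840, 67128490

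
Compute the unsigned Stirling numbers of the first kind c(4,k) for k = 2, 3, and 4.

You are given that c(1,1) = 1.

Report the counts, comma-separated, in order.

11, 6, 1

[2] T[2,1]:1*1+0=1 · T[2,2]:1*0+1=1
[3] T[3,1]:2*1+0=2 · T[3,2]:2*1+1=3 · T[3,3]:2*0+1=1
[4] T[4,2]:3*3+2=11 · T[4,3]:3*1+3=6 · T[4,4]:3*0+1=1
Read c(4,2) = 11, c(4,3) = 6, c(4,4) = 1.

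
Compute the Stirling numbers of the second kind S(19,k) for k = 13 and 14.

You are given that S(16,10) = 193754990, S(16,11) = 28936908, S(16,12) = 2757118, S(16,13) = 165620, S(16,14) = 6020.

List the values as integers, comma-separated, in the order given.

2892439160, 243577530

r17: T_17,11=11×28936908+193754990=512060978; T_17,12=12×2757118+28936908=62022324; T_17,13=13×165620+2757118=4910178; T_17,14=14×6020+165620=249900
r18: T_18,12=12×62022324+512060978=1256328866; T_18,13=13×4910178+62022324=125854638; T_18,14=14×249900+4910178=8408778
r19: T_19,13=13×125854638+1256328866=2892439160; T_19,14=14×8408778+125854638=243577530
Read S(19,13) = 2892439160, S(19,14) = 243577530.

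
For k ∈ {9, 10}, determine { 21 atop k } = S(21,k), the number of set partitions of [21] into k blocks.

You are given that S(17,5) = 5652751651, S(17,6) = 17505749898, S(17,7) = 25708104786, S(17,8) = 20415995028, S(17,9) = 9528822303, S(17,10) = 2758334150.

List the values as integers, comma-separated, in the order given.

123272476465204, 71187132291275

r18: T_18,6=6×17505749898+5652751651=110687251039; T_18,7=7×25708104786+17505749898=197462483400; T_18,8=8×20415995028+25708104786=189036065010; T_18,9=9×9528822303+20415995028=106175395755; T_18,10=10×2758334150+9528822303=37112163803
r19: T_19,7=7×197462483400+110687251039=1492924634839; T_19,8=8×189036065010+197462483400=1709751003480; T_19,9=9×106175395755+189036065010=1144614626805; T_19,10=10×37112163803+106175395755=477297033785
r20: T_20,8=8×1709751003480+1492924634839=15170932662679; T_20,9=9×1144614626805+1709751003480=12011282644725; T_20,10=10×477297033785+1144614626805=5917584964655
r21: T_21,9=9×12011282644725+15170932662679=123272476465204; T_21,10=10×5917584964655+12011282644725=71187132291275
Read S(21,9) = 123272476465204, S(21,10) = 71187132291275.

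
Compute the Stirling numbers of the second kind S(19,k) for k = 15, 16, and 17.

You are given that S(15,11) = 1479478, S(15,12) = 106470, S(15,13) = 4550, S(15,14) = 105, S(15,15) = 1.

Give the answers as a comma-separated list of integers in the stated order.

@16  (16,12):106470·12+1479478→2757118, (16,13):4550·13+106470→165620, (16,14):105·14+4550→6020, (16,15):1·15+105→120, (16,16):0·16+1→1
@17  (17,13):165620·13+2757118→4910178, (17,14):6020·14+165620→249900, (17,15):120·15+6020→7820, (17,16):1·16+120→136, (17,17):0·17+1→1
@18  (18,14):249900·14+4910178→8408778, (18,15):7820·15+249900→367200, (18,16):136·16+7820→9996, (18,17):1·17+136→153
@19  (19,15):367200·15+8408778→13916778, (19,16):9996·16+367200→527136, (19,17):153·17+9996→12597
Read S(19,15) = 13916778, S(19,16) = 527136, S(19,17) = 12597.

13916778, 527136, 12597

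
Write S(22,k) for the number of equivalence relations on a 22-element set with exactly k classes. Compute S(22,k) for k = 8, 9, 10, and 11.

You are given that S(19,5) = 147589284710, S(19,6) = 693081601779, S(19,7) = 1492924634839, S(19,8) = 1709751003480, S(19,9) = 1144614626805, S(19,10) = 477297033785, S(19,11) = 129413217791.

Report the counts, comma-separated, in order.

1142399079991620, 1241963303533920, 835143799377954, 366282500870286

[20] T[20,6]:6*693081601779+147589284710=4306078895384 · T[20,7]:7*1492924634839+693081601779=11143554045652 · T[20,8]:8*1709751003480+1492924634839=15170932662679 · T[20,9]:9*1144614626805+1709751003480=12011282644725 · T[20,10]:10*477297033785+1144614626805=5917584964655 · T[20,11]:11*129413217791+477297033785=1900842429486
[21] T[21,7]:7*11143554045652+4306078895384=82310957214948 · T[21,8]:8*15170932662679+11143554045652=132511015347084 · T[21,9]:9*12011282644725+15170932662679=123272476465204 · T[21,10]:10*5917584964655+12011282644725=71187132291275 · T[21,11]:11*1900842429486+5917584964655=26826851689001
[22] T[22,8]:8*132511015347084+82310957214948=1142399079991620 · T[22,9]:9*123272476465204+132511015347084=1241963303533920 · T[22,10]:10*71187132291275+123272476465204=835143799377954 · T[22,11]:11*26826851689001+71187132291275=366282500870286
Read S(22,8) = 1142399079991620, S(22,9) = 1241963303533920, S(22,10) = 835143799377954, S(22,11) = 366282500870286.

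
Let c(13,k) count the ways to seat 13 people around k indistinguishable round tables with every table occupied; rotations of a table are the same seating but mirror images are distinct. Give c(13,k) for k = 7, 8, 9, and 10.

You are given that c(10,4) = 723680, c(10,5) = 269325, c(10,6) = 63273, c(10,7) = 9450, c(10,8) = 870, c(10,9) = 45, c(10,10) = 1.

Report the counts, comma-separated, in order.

44990231, 6926634, 749463, 55770

i=11: T(11,5)=723680+10·269325=3416930 | T(11,6)=269325+10·63273=902055 | T(11,7)=63273+10·9450=157773 | T(11,8)=9450+10·870=18150 | T(11,9)=870+10·45=1320 | T(11,10)=45+10·1=55
i=12: T(12,6)=3416930+11·902055=13339535 | T(12,7)=902055+11·157773=2637558 | T(12,8)=157773+11·18150=357423 | T(12,9)=18150+11·1320=32670 | T(12,10)=1320+11·55=1925
i=13: T(13,7)=13339535+12·2637558=44990231 | T(13,8)=2637558+12·357423=6926634 | T(13,9)=357423+12·32670=749463 | T(13,10)=32670+12·1925=55770
Read c(13,7) = 44990231, c(13,8) = 6926634, c(13,9) = 749463, c(13,10) = 55770.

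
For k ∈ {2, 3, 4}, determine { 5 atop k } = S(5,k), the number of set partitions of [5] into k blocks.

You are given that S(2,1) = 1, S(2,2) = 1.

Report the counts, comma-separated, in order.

15, 25, 10

i=3: T(3,1)=0+1·1=1 | T(3,2)=1+2·1=3 | T(3,3)=1+3·0=1
i=4: T(4,1)=0+1·1=1 | T(4,2)=1+2·3=7 | T(4,3)=3+3·1=6 | T(4,4)=1+4·0=1
i=5: T(5,2)=1+2·7=15 | T(5,3)=7+3·6=25 | T(5,4)=6+4·1=10
Read S(5,2) = 15, S(5,3) = 25, S(5,4) = 10.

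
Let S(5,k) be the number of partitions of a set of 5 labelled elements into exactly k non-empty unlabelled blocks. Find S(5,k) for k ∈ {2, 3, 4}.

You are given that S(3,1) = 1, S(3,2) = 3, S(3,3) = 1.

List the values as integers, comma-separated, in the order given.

row 4: T[4][1]=1·1+0=1  T[4][2]=2·3+1=7  T[4][3]=3·1+3=6  T[4][4]=4·0+1=1
row 5: T[5][2]=2·7+1=15  T[5][3]=3·6+7=25  T[5][4]=4·1+6=10
Read S(5,2) = 15, S(5,3) = 25, S(5,4) = 10.

15, 25, 10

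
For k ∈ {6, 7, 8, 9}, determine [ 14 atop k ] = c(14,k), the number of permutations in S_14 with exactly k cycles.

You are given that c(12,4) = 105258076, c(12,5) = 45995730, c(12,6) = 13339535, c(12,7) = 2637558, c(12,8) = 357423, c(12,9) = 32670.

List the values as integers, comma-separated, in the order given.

row 13: T[13][5]=12·45995730+105258076=657206836  T[13][6]=12·13339535+45995730=206070150  T[13][7]=12·2637558+13339535=44990231  T[13][8]=12·357423+2637558=6926634  T[13][9]=12·32670+357423=749463
row 14: T[14][6]=13·206070150+657206836=3336118786  T[14][7]=13·44990231+206070150=790943153  T[14][8]=13·6926634+44990231=135036473  T[14][9]=13·749463+6926634=16669653
Read c(14,6) = 3336118786, c(14,7) = 790943153, c(14,8) = 135036473, c(14,9) = 16669653.

3336118786, 790943153, 135036473, 16669653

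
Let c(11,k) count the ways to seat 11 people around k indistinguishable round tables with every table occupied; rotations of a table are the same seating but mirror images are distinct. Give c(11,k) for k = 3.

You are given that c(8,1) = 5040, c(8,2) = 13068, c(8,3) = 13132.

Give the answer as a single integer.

12753576

@9  (9,1):5040·8+0→40320, (9,2):13068·8+5040→109584, (9,3):13132·8+13068→118124
@10  (10,2):109584·9+40320→1026576, (10,3):118124·9+109584→1172700
@11  (11,3):1172700·10+1026576→12753576
Read c(11,3) = 12753576.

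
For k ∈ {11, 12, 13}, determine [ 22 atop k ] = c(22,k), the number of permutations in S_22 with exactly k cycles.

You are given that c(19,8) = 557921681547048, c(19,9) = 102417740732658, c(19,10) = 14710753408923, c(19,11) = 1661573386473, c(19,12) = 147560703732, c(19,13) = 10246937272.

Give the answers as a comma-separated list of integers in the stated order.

i=20: T(20,9)=557921681547048+19·102417740732658=2503858755467550 | T(20,10)=102417740732658+19·14710753408923=381922055502195 | T(20,11)=14710753408923+19·1661573386473=46280647751910 | T(20,12)=1661573386473+19·147560703732=4465226757381 | T(20,13)=147560703732+19·10246937272=342252511900
i=21: T(21,10)=2503858755467550+20·381922055502195=10142299865511450 | T(21,11)=381922055502195+20·46280647751910=1307535010540395 | T(21,12)=46280647751910+20·4465226757381=135585182899530 | T(21,13)=4465226757381+20·342252511900=11310276995381
i=22: T(22,11)=10142299865511450+21·1307535010540395=37600535086859745 | T(22,12)=1307535010540395+21·135585182899530=4154823851430525 | T(22,13)=135585182899530+21·11310276995381=373100999802531
Read c(22,11) = 37600535086859745, c(22,12) = 4154823851430525, c(22,13) = 373100999802531.

37600535086859745, 4154823851430525, 373100999802531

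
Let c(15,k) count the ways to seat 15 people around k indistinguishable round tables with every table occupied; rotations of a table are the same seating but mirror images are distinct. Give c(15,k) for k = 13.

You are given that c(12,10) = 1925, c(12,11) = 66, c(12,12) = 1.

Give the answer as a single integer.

row 13: T[13][11]=12·66+1925=2717  T[13][12]=12·1+66=78  T[13][13]=12·0+1=1
row 14: T[14][12]=13·78+2717=3731  T[14][13]=13·1+78=91
row 15: T[15][13]=14·91+3731=5005
Read c(15,13) = 5005.

5005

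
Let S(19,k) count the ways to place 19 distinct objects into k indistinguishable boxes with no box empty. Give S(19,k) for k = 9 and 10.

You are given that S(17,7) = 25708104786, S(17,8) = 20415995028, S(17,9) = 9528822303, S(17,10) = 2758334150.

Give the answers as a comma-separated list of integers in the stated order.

@18  (18,8):20415995028·8+25708104786→189036065010, (18,9):9528822303·9+20415995028→106175395755, (18,10):2758334150·10+9528822303→37112163803
@19  (19,9):106175395755·9+189036065010→1144614626805, (19,10):37112163803·10+106175395755→477297033785
Read S(19,9) = 1144614626805, S(19,10) = 477297033785.

1144614626805, 477297033785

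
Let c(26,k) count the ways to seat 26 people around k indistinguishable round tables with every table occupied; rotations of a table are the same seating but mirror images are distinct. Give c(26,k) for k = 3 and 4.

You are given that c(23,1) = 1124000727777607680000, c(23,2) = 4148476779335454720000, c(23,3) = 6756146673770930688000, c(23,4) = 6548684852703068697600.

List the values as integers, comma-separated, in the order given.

r24: T_24,1=23×1124000727777607680000+0=25852016738884976640000; T_24,2=23×4148476779335454720000+1124000727777607680000=96538966652493066240000; T_24,3=23×6756146673770930688000+4148476779335454720000=159539850276066860544000; T_24,4=23×6548684852703068697600+6756146673770930688000=157375898285941510732800
r25: T_25,2=24×96538966652493066240000+25852016738884976640000=2342787216398718566400000; T_25,3=24×159539850276066860544000+96538966652493066240000=3925495373278097719296000; T_25,4=24×157375898285941510732800+159539850276066860544000=3936561409138663118131200
r26: T_26,3=25×3925495373278097719296000+2342787216398718566400000=100480171548351161548800000; T_26,4=25×3936561409138663118131200+3925495373278097719296000=102339530601744675672576000
Read c(26,3) = 100480171548351161548800000, c(26,4) = 102339530601744675672576000.

100480171548351161548800000, 102339530601744675672576000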